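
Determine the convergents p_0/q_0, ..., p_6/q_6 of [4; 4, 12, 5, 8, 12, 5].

Using the convergent recurrence p_i = a_i*p_{i-1} + p_{i-2}, q_i = a_i*q_{i-1} + q_{i-2} with p_{-2}=0, p_{-1}=1, q_{-2}=1, q_{-1}=0:
  i=0: a_0=4, p_0 = 4*1 + 0 = 4, q_0 = 4*0 + 1 = 1.
  i=1: a_1=4, p_1 = 4*4 + 1 = 17, q_1 = 4*1 + 0 = 4.
  i=2: a_2=12, p_2 = 12*17 + 4 = 208, q_2 = 12*4 + 1 = 49.
  i=3: a_3=5, p_3 = 5*208 + 17 = 1057, q_3 = 5*49 + 4 = 249.
  i=4: a_4=8, p_4 = 8*1057 + 208 = 8664, q_4 = 8*249 + 49 = 2041.
  i=5: a_5=12, p_5 = 12*8664 + 1057 = 105025, q_5 = 12*2041 + 249 = 24741.
  i=6: a_6=5, p_6 = 5*105025 + 8664 = 533789, q_6 = 5*24741 + 2041 = 125746.

4/1, 17/4, 208/49, 1057/249, 8664/2041, 105025/24741, 533789/125746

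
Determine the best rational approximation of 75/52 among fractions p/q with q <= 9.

13/9

Expand x = 75/52 as a continued fraction with the Euclidean algorithm:
  75 = 1*52 + 23, so a_0 = 1.
  52 = 2*23 + 6, so a_1 = 2.
  23 = 3*6 + 5, so a_2 = 3.
  6 = 1*5 + 1, so a_3 = 1.
  5 = 5*1 + 0, so a_4 = 5.
so x = [1; 2, 3, 1, 5].
Convergents (p_i = a_i*p_{i-1} + p_{i-2}, q_i = a_i*q_{i-1} + q_{i-2} with p_{-2}=0, p_{-1}=1, q_{-2}=1, q_{-1}=0), until the denominator exceeds 9:
  i=0: a_0=1, p_0 = 1*1 + 0 = 1, q_0 = 1*0 + 1 = 1.
  i=1: a_1=2, p_1 = 2*1 + 1 = 3, q_1 = 2*1 + 0 = 2.
  i=2: a_2=3, p_2 = 3*3 + 1 = 10, q_2 = 3*2 + 1 = 7.
  i=3: a_3=1, p_3 = 1*10 + 3 = 13, q_3 = 1*7 + 2 = 9.
  i=4: a_4=5, p_4 = 5*13 + 10 = 75, q_4 = 5*9 + 7 = 52.
q_4 = 52 > 9, so the last convergent with denominator <= 9 is p_3/q_3 = 13/9.
The closest fraction with denominator <= 9 is either p_3/q_3 or the intermediate fraction (k*p_3 + p_2)/(k*q_3 + q_2) with the largest k >= 1 whose denominator stays <= 9; these approach x as k grows, and every other convergent or intermediate fraction in range is farther away.
Largest k: floor((9 - q_2)/q_3) = floor((9 - 7)/9) = 0.
Since k = 0, no intermediate fraction beyond p_3/q_3 has denominator <= 9, so the convergent 13/9 is the closest (its error is |75*9 - 13*52|/(52*9) = 1/468).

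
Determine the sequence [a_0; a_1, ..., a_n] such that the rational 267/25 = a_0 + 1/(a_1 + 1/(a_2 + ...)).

[10; 1, 2, 8]

Run the Euclidean algorithm on 267 and 25; the successive quotients are the partial quotients a_0, a_1, ... (each step inverts the fractional part left over by the previous one):
  267 = 10*25 + 17, so a_0 = 10.
  25 = 1*17 + 8, so a_1 = 1.
  17 = 2*8 + 1, so a_2 = 2.
  8 = 8*1 + 0, so a_3 = 8.
The remainder reaches 0 after 4 divisions, so the expansion has 4 partial quotients, read off in order.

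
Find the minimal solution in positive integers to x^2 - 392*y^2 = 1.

(x, y) = (99, 5)

First expand sqrt(392) as a continued fraction. With x_i = (sqrt(392) + m_i)/d_i and (m_0, d_0) = (0, 1): a_0 = floor(sqrt(392)) = 19, since 19^2 = 361 <= 392 < 400 = 20^2.
Iterate m_{i+1} = d_i*a_i - m_i, d_{i+1} = (392 - m_{i+1}^2)/d_i, a_{i+1} = floor((a_0 + m_{i+1})/d_{i+1}):
  m_1 = 1*19 - 0 = 19, d_1 = (392 - 19^2)/1 = 31/1 = 31, a_1 = floor((19 + 19)/31) = 1.
  m_2 = 31*1 - 19 = 12, d_2 = (392 - 12^2)/31 = 248/31 = 8, a_2 = floor((19 + 12)/8) = 3.
  m_3 = 8*3 - 12 = 12, d_3 = (392 - 12^2)/8 = 248/8 = 31, a_3 = floor((19 + 12)/31) = 1.
  m_4 = 31*1 - 12 = 19, d_4 = (392 - 19^2)/31 = 31/31 = 1, a_4 = floor((19 + 19)/1) = 38.
  m_5 = 1*38 - 19 = 19, d_5 = (392 - 19^2)/1 = 31/1 = 31: (m_5, d_5) = (m_1, d_1) = (19, 31), so from here the quotients repeat a_1, ..., a_4; the period length is 4.
So sqrt(392) = [19; (1, 3, 1, 38)] with period length k = 4.
k is even, so the fundamental solution of x^2 - 392y^2 = 1 is (p_{k-1}, q_{k-1}) = (p_3, q_3); compute convergents through index 3.
Convergents (p_i = a_i*p_{i-1} + p_{i-2}, q_i = a_i*q_{i-1} + q_{i-2} with p_{-2}=0, p_{-1}=1, q_{-2}=1, q_{-1}=0):
  i=0: a_0=19, p_0 = 19*1 + 0 = 19, q_0 = 19*0 + 1 = 1.
  i=1: a_1=1, p_1 = 1*19 + 1 = 20, q_1 = 1*1 + 0 = 1.
  i=2: a_2=3, p_2 = 3*20 + 19 = 79, q_2 = 3*1 + 1 = 4.
  i=3: a_3=1, p_3 = 1*79 + 20 = 99, q_3 = 1*4 + 1 = 5.
Check: 99^2 - 392*5^2 = 9801 - 9800 = 1, so (x, y) = (99, 5) solves the equation, and by the theorem it is the least positive solution.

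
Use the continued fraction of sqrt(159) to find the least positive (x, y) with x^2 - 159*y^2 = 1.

First expand sqrt(159) as a continued fraction. With x_i = (sqrt(159) + m_i)/d_i and (m_0, d_0) = (0, 1): a_0 = floor(sqrt(159)) = 12, since 12^2 = 144 <= 159 < 169 = 13^2.
Iterate m_{i+1} = d_i*a_i - m_i, d_{i+1} = (159 - m_{i+1}^2)/d_i, a_{i+1} = floor((a_0 + m_{i+1})/d_{i+1}):
  m_1 = 1*12 - 0 = 12, d_1 = (159 - 12^2)/1 = 15/1 = 15, a_1 = floor((12 + 12)/15) = 1.
  m_2 = 15*1 - 12 = 3, d_2 = (159 - 3^2)/15 = 150/15 = 10, a_2 = floor((12 + 3)/10) = 1.
  m_3 = 10*1 - 3 = 7, d_3 = (159 - 7^2)/10 = 110/10 = 11, a_3 = floor((12 + 7)/11) = 1.
  m_4 = 11*1 - 7 = 4, d_4 = (159 - 4^2)/11 = 143/11 = 13, a_4 = floor((12 + 4)/13) = 1.
  m_5 = 13*1 - 4 = 9, d_5 = (159 - 9^2)/13 = 78/13 = 6, a_5 = floor((12 + 9)/6) = 3.
  m_6 = 6*3 - 9 = 9, d_6 = (159 - 9^2)/6 = 78/6 = 13, a_6 = floor((12 + 9)/13) = 1.
  m_7 = 13*1 - 9 = 4, d_7 = (159 - 4^2)/13 = 143/13 = 11, a_7 = floor((12 + 4)/11) = 1.
  m_8 = 11*1 - 4 = 7, d_8 = (159 - 7^2)/11 = 110/11 = 10, a_8 = floor((12 + 7)/10) = 1.
  m_9 = 10*1 - 7 = 3, d_9 = (159 - 3^2)/10 = 150/10 = 15, a_9 = floor((12 + 3)/15) = 1.
  m_10 = 15*1 - 3 = 12, d_10 = (159 - 12^2)/15 = 15/15 = 1, a_10 = floor((12 + 12)/1) = 24.
  m_11 = 1*24 - 12 = 12, d_11 = (159 - 12^2)/1 = 15/1 = 15: (m_11, d_11) = (m_1, d_1) = (12, 15), so from here the quotients repeat a_1, ..., a_10; the period length is 10.
So sqrt(159) = [12; (1, 1, 1, 1, 3, 1, 1, 1, 1, 24)] with period length k = 10.
k is even, so the fundamental solution of x^2 - 159y^2 = 1 is (p_{k-1}, q_{k-1}) = (p_9, q_9); compute convergents through index 9.
Convergents (p_i = a_i*p_{i-1} + p_{i-2}, q_i = a_i*q_{i-1} + q_{i-2} with p_{-2}=0, p_{-1}=1, q_{-2}=1, q_{-1}=0):
  i=0: a_0=12, p_0 = 12*1 + 0 = 12, q_0 = 12*0 + 1 = 1.
  i=1: a_1=1, p_1 = 1*12 + 1 = 13, q_1 = 1*1 + 0 = 1.
  i=2: a_2=1, p_2 = 1*13 + 12 = 25, q_2 = 1*1 + 1 = 2.
  i=3: a_3=1, p_3 = 1*25 + 13 = 38, q_3 = 1*2 + 1 = 3.
  i=4: a_4=1, p_4 = 1*38 + 25 = 63, q_4 = 1*3 + 2 = 5.
  i=5: a_5=3, p_5 = 3*63 + 38 = 227, q_5 = 3*5 + 3 = 18.
  i=6: a_6=1, p_6 = 1*227 + 63 = 290, q_6 = 1*18 + 5 = 23.
  i=7: a_7=1, p_7 = 1*290 + 227 = 517, q_7 = 1*23 + 18 = 41.
  i=8: a_8=1, p_8 = 1*517 + 290 = 807, q_8 = 1*41 + 23 = 64.
  i=9: a_9=1, p_9 = 1*807 + 517 = 1324, q_9 = 1*64 + 41 = 105.
Check: 1324^2 - 159*105^2 = 1752976 - 1752975 = 1, so (x, y) = (1324, 105) solves the equation, and by the theorem it is the least positive solution.

(x, y) = (1324, 105)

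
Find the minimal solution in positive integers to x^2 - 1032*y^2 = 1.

First expand sqrt(1032) as a continued fraction. With x_i = (sqrt(1032) + m_i)/d_i and (m_0, d_0) = (0, 1): a_0 = floor(sqrt(1032)) = 32, since 32^2 = 1024 <= 1032 < 1089 = 33^2.
Iterate m_{i+1} = d_i*a_i - m_i, d_{i+1} = (1032 - m_{i+1}^2)/d_i, a_{i+1} = floor((a_0 + m_{i+1})/d_{i+1}):
  m_1 = 1*32 - 0 = 32, d_1 = (1032 - 32^2)/1 = 8/1 = 8, a_1 = floor((32 + 32)/8) = 8.
  m_2 = 8*8 - 32 = 32, d_2 = (1032 - 32^2)/8 = 8/8 = 1, a_2 = floor((32 + 32)/1) = 64.
  m_3 = 1*64 - 32 = 32, d_3 = (1032 - 32^2)/1 = 8/1 = 8: (m_3, d_3) = (m_1, d_1) = (32, 8), so from here the quotients repeat a_1, a_2; the period length is 2.
So sqrt(1032) = [32; (8, 64)] with period length k = 2.
k is even, so the fundamental solution of x^2 - 1032y^2 = 1 is (p_{k-1}, q_{k-1}) = (p_1, q_1); compute convergents through index 1.
Convergents (p_i = a_i*p_{i-1} + p_{i-2}, q_i = a_i*q_{i-1} + q_{i-2} with p_{-2}=0, p_{-1}=1, q_{-2}=1, q_{-1}=0):
  i=0: a_0=32, p_0 = 32*1 + 0 = 32, q_0 = 32*0 + 1 = 1.
  i=1: a_1=8, p_1 = 8*32 + 1 = 257, q_1 = 8*1 + 0 = 8.
Check: 257^2 - 1032*8^2 = 66049 - 66048 = 1, so (x, y) = (257, 8) solves the equation, and by the theorem it is the least positive solution.

(x, y) = (257, 8)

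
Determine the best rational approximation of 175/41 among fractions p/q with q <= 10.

Expand x = 175/41 as a continued fraction with the Euclidean algorithm:
  175 = 4*41 + 11, so a_0 = 4.
  41 = 3*11 + 8, so a_1 = 3.
  11 = 1*8 + 3, so a_2 = 1.
  8 = 2*3 + 2, so a_3 = 2.
  3 = 1*2 + 1, so a_4 = 1.
  2 = 2*1 + 0, so a_5 = 2.
so x = [4; 3, 1, 2, 1, 2].
Convergents (p_i = a_i*p_{i-1} + p_{i-2}, q_i = a_i*q_{i-1} + q_{i-2} with p_{-2}=0, p_{-1}=1, q_{-2}=1, q_{-1}=0), until the denominator exceeds 10:
  i=0: a_0=4, p_0 = 4*1 + 0 = 4, q_0 = 4*0 + 1 = 1.
  i=1: a_1=3, p_1 = 3*4 + 1 = 13, q_1 = 3*1 + 0 = 3.
  i=2: a_2=1, p_2 = 1*13 + 4 = 17, q_2 = 1*3 + 1 = 4.
  i=3: a_3=2, p_3 = 2*17 + 13 = 47, q_3 = 2*4 + 3 = 11.
q_3 = 11 > 10, so the last convergent with denominator <= 10 is p_2/q_2 = 17/4.
The closest fraction with denominator <= 10 is either p_2/q_2 or the intermediate fraction (k*p_2 + p_1)/(k*q_2 + q_1) with the largest k >= 1 whose denominator stays <= 10; these approach x as k grows, and every other convergent or intermediate fraction in range is farther away.
Largest k: floor((10 - q_1)/q_2) = floor((10 - 3)/4) = 1.
That gives (1*17 + 13)/(1*4 + 3) = 30/7.
Compare the errors: |x - 17/4| = |175*4 - 17*41|/(41*4) = 3/164, and |x - 30/7| = |175*7 - 30*41|/(41*7) = 5/287.
Cross-multiplying, 5*164 = 820 < 861 = 3*287, so 5/287 is smaller: the intermediate fraction 30/7 is closer to x than 17/4.

30/7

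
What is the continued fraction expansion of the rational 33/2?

Run the Euclidean algorithm on 33 and 2; the successive quotients are the partial quotients a_0, a_1, ... (each step inverts the fractional part left over by the previous one):
  33 = 16*2 + 1, so a_0 = 16.
  2 = 2*1 + 0, so a_1 = 2.
The remainder reaches 0 after 2 divisions, so the expansion has 2 partial quotients, read off in order.

[16; 2]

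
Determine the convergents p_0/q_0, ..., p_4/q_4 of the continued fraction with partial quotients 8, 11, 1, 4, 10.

8/1, 89/11, 97/12, 477/59, 4867/602

Using the convergent recurrence p_i = a_i*p_{i-1} + p_{i-2}, q_i = a_i*q_{i-1} + q_{i-2} with p_{-2}=0, p_{-1}=1, q_{-2}=1, q_{-1}=0:
  i=0: a_0=8, p_0 = 8*1 + 0 = 8, q_0 = 8*0 + 1 = 1.
  i=1: a_1=11, p_1 = 11*8 + 1 = 89, q_1 = 11*1 + 0 = 11.
  i=2: a_2=1, p_2 = 1*89 + 8 = 97, q_2 = 1*11 + 1 = 12.
  i=3: a_3=4, p_3 = 4*97 + 89 = 477, q_3 = 4*12 + 11 = 59.
  i=4: a_4=10, p_4 = 10*477 + 97 = 4867, q_4 = 10*59 + 12 = 602.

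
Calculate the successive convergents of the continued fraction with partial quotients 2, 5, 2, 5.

Using the convergent recurrence p_i = a_i*p_{i-1} + p_{i-2}, q_i = a_i*q_{i-1} + q_{i-2} with p_{-2}=0, p_{-1}=1, q_{-2}=1, q_{-1}=0:
  i=0: a_0=2, p_0 = 2*1 + 0 = 2, q_0 = 2*0 + 1 = 1.
  i=1: a_1=5, p_1 = 5*2 + 1 = 11, q_1 = 5*1 + 0 = 5.
  i=2: a_2=2, p_2 = 2*11 + 2 = 24, q_2 = 2*5 + 1 = 11.
  i=3: a_3=5, p_3 = 5*24 + 11 = 131, q_3 = 5*11 + 5 = 60.

2/1, 11/5, 24/11, 131/60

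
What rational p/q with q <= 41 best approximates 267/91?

Expand x = 267/91 as a continued fraction with the Euclidean algorithm:
  267 = 2*91 + 85, so a_0 = 2.
  91 = 1*85 + 6, so a_1 = 1.
  85 = 14*6 + 1, so a_2 = 14.
  6 = 6*1 + 0, so a_3 = 6.
so x = [2; 1, 14, 6].
Convergents (p_i = a_i*p_{i-1} + p_{i-2}, q_i = a_i*q_{i-1} + q_{i-2} with p_{-2}=0, p_{-1}=1, q_{-2}=1, q_{-1}=0), until the denominator exceeds 41:
  i=0: a_0=2, p_0 = 2*1 + 0 = 2, q_0 = 2*0 + 1 = 1.
  i=1: a_1=1, p_1 = 1*2 + 1 = 3, q_1 = 1*1 + 0 = 1.
  i=2: a_2=14, p_2 = 14*3 + 2 = 44, q_2 = 14*1 + 1 = 15.
  i=3: a_3=6, p_3 = 6*44 + 3 = 267, q_3 = 6*15 + 1 = 91.
q_3 = 91 > 41, so the last convergent with denominator <= 41 is p_2/q_2 = 44/15.
The closest fraction with denominator <= 41 is either p_2/q_2 or the intermediate fraction (k*p_2 + p_1)/(k*q_2 + q_1) with the largest k >= 1 whose denominator stays <= 41; these approach x as k grows, and every other convergent or intermediate fraction in range is farther away.
Largest k: floor((41 - q_1)/q_2) = floor((41 - 1)/15) = 2.
That gives (2*44 + 3)/(2*15 + 1) = 91/31.
Compare the errors: |x - 44/15| = |267*15 - 44*91|/(91*15) = 1/1365, and |x - 91/31| = |267*31 - 91*91|/(91*31) = 4/2821.
Cross-multiplying, 1*2821 = 2821 < 5460 = 4*1365, so 1/1365 is smaller: the convergent 44/15 is closer to x than 91/31.

44/15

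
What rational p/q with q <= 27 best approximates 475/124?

23/6

Expand x = 475/124 as a continued fraction with the Euclidean algorithm:
  475 = 3*124 + 103, so a_0 = 3.
  124 = 1*103 + 21, so a_1 = 1.
  103 = 4*21 + 19, so a_2 = 4.
  21 = 1*19 + 2, so a_3 = 1.
  19 = 9*2 + 1, so a_4 = 9.
  2 = 2*1 + 0, so a_5 = 2.
so x = [3; 1, 4, 1, 9, 2].
Convergents (p_i = a_i*p_{i-1} + p_{i-2}, q_i = a_i*q_{i-1} + q_{i-2} with p_{-2}=0, p_{-1}=1, q_{-2}=1, q_{-1}=0), until the denominator exceeds 27:
  i=0: a_0=3, p_0 = 3*1 + 0 = 3, q_0 = 3*0 + 1 = 1.
  i=1: a_1=1, p_1 = 1*3 + 1 = 4, q_1 = 1*1 + 0 = 1.
  i=2: a_2=4, p_2 = 4*4 + 3 = 19, q_2 = 4*1 + 1 = 5.
  i=3: a_3=1, p_3 = 1*19 + 4 = 23, q_3 = 1*5 + 1 = 6.
  i=4: a_4=9, p_4 = 9*23 + 19 = 226, q_4 = 9*6 + 5 = 59.
q_4 = 59 > 27, so the last convergent with denominator <= 27 is p_3/q_3 = 23/6.
The closest fraction with denominator <= 27 is either p_3/q_3 or the intermediate fraction (k*p_3 + p_2)/(k*q_3 + q_2) with the largest k >= 1 whose denominator stays <= 27; these approach x as k grows, and every other convergent or intermediate fraction in range is farther away.
Largest k: floor((27 - q_2)/q_3) = floor((27 - 5)/6) = 3.
That gives (3*23 + 19)/(3*6 + 5) = 88/23.
Compare the errors: |x - 23/6| = |475*6 - 23*124|/(124*6) = 2/744, and |x - 88/23| = |475*23 - 88*124|/(124*23) = 13/2852.
Cross-multiplying, 2*2852 = 5704 < 9672 = 13*744, so 2/744 is smaller: the convergent 23/6 is closer to x than 88/23.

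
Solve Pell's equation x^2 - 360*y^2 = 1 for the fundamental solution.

First expand sqrt(360) as a continued fraction. With x_i = (sqrt(360) + m_i)/d_i and (m_0, d_0) = (0, 1): a_0 = floor(sqrt(360)) = 18, since 18^2 = 324 <= 360 < 361 = 19^2.
Iterate m_{i+1} = d_i*a_i - m_i, d_{i+1} = (360 - m_{i+1}^2)/d_i, a_{i+1} = floor((a_0 + m_{i+1})/d_{i+1}):
  m_1 = 1*18 - 0 = 18, d_1 = (360 - 18^2)/1 = 36/1 = 36, a_1 = floor((18 + 18)/36) = 1.
  m_2 = 36*1 - 18 = 18, d_2 = (360 - 18^2)/36 = 36/36 = 1, a_2 = floor((18 + 18)/1) = 36.
  m_3 = 1*36 - 18 = 18, d_3 = (360 - 18^2)/1 = 36/1 = 36: (m_3, d_3) = (m_1, d_1) = (18, 36), so from here the quotients repeat a_1, a_2; the period length is 2.
So sqrt(360) = [18; (1, 36)] with period length k = 2.
k is even, so the fundamental solution of x^2 - 360y^2 = 1 is (p_{k-1}, q_{k-1}) = (p_1, q_1); compute convergents through index 1.
Convergents (p_i = a_i*p_{i-1} + p_{i-2}, q_i = a_i*q_{i-1} + q_{i-2} with p_{-2}=0, p_{-1}=1, q_{-2}=1, q_{-1}=0):
  i=0: a_0=18, p_0 = 18*1 + 0 = 18, q_0 = 18*0 + 1 = 1.
  i=1: a_1=1, p_1 = 1*18 + 1 = 19, q_1 = 1*1 + 0 = 1.
Check: 19^2 - 360*1^2 = 361 - 360 = 1, so (x, y) = (19, 1) solves the equation, and by the theorem it is the least positive solution.

(x, y) = (19, 1)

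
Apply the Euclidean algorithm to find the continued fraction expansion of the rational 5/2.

[2; 2]

Run the Euclidean algorithm on 5 and 2; the successive quotients are the partial quotients a_0, a_1, ... (each step inverts the fractional part left over by the previous one):
  5 = 2*2 + 1, so a_0 = 2.
  2 = 2*1 + 0, so a_1 = 2.
The remainder reaches 0 after 2 divisions, so the expansion has 2 partial quotients, read off in order.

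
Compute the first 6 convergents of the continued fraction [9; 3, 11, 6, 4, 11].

Using the convergent recurrence p_i = a_i*p_{i-1} + p_{i-2}, q_i = a_i*q_{i-1} + q_{i-2} with p_{-2}=0, p_{-1}=1, q_{-2}=1, q_{-1}=0:
  i=0: a_0=9, p_0 = 9*1 + 0 = 9, q_0 = 9*0 + 1 = 1.
  i=1: a_1=3, p_1 = 3*9 + 1 = 28, q_1 = 3*1 + 0 = 3.
  i=2: a_2=11, p_2 = 11*28 + 9 = 317, q_2 = 11*3 + 1 = 34.
  i=3: a_3=6, p_3 = 6*317 + 28 = 1930, q_3 = 6*34 + 3 = 207.
  i=4: a_4=4, p_4 = 4*1930 + 317 = 8037, q_4 = 4*207 + 34 = 862.
  i=5: a_5=11, p_5 = 11*8037 + 1930 = 90337, q_5 = 11*862 + 207 = 9689.

9/1, 28/3, 317/34, 1930/207, 8037/862, 90337/9689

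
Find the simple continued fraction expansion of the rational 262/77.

Run the Euclidean algorithm on 262 and 77; the successive quotients are the partial quotients a_0, a_1, ... (each step inverts the fractional part left over by the previous one):
  262 = 3*77 + 31, so a_0 = 3.
  77 = 2*31 + 15, so a_1 = 2.
  31 = 2*15 + 1, so a_2 = 2.
  15 = 15*1 + 0, so a_3 = 15.
The remainder reaches 0 after 4 divisions, so the expansion has 4 partial quotients, read off in order.

[3; 2, 2, 15]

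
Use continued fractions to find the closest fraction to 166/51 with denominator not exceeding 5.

Expand x = 166/51 as a continued fraction with the Euclidean algorithm:
  166 = 3*51 + 13, so a_0 = 3.
  51 = 3*13 + 12, so a_1 = 3.
  13 = 1*12 + 1, so a_2 = 1.
  12 = 12*1 + 0, so a_3 = 12.
so x = [3; 3, 1, 12].
Convergents (p_i = a_i*p_{i-1} + p_{i-2}, q_i = a_i*q_{i-1} + q_{i-2} with p_{-2}=0, p_{-1}=1, q_{-2}=1, q_{-1}=0), until the denominator exceeds 5:
  i=0: a_0=3, p_0 = 3*1 + 0 = 3, q_0 = 3*0 + 1 = 1.
  i=1: a_1=3, p_1 = 3*3 + 1 = 10, q_1 = 3*1 + 0 = 3.
  i=2: a_2=1, p_2 = 1*10 + 3 = 13, q_2 = 1*3 + 1 = 4.
  i=3: a_3=12, p_3 = 12*13 + 10 = 166, q_3 = 12*4 + 3 = 51.
q_3 = 51 > 5, so the last convergent with denominator <= 5 is p_2/q_2 = 13/4.
The closest fraction with denominator <= 5 is either p_2/q_2 or the intermediate fraction (k*p_2 + p_1)/(k*q_2 + q_1) with the largest k >= 1 whose denominator stays <= 5; these approach x as k grows, and every other convergent or intermediate fraction in range is farther away.
Largest k: floor((5 - q_1)/q_2) = floor((5 - 3)/4) = 0.
Since k = 0, no intermediate fraction beyond p_2/q_2 has denominator <= 5, so the convergent 13/4 is the closest (its error is |166*4 - 13*51|/(51*4) = 1/204).

13/4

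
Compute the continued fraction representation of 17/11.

[1; 1, 1, 5]

Run the Euclidean algorithm on 17 and 11; the successive quotients are the partial quotients a_0, a_1, ... (each step inverts the fractional part left over by the previous one):
  17 = 1*11 + 6, so a_0 = 1.
  11 = 1*6 + 5, so a_1 = 1.
  6 = 1*5 + 1, so a_2 = 1.
  5 = 5*1 + 0, so a_3 = 5.
The remainder reaches 0 after 4 divisions, so the expansion has 4 partial quotients, read off in order.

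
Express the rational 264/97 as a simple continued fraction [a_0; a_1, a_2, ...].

Run the Euclidean algorithm on 264 and 97; the successive quotients are the partial quotients a_0, a_1, ... (each step inverts the fractional part left over by the previous one):
  264 = 2*97 + 70, so a_0 = 2.
  97 = 1*70 + 27, so a_1 = 1.
  70 = 2*27 + 16, so a_2 = 2.
  27 = 1*16 + 11, so a_3 = 1.
  16 = 1*11 + 5, so a_4 = 1.
  11 = 2*5 + 1, so a_5 = 2.
  5 = 5*1 + 0, so a_6 = 5.
The remainder reaches 0 after 7 divisions, so the expansion has 7 partial quotients, read off in order.

[2; 1, 2, 1, 1, 2, 5]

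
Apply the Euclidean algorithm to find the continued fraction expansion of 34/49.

[0; 1, 2, 3, 1, 3]

Run the Euclidean algorithm on 34 and 49; the successive quotients are the partial quotients a_0, a_1, ... (each step inverts the fractional part left over by the previous one):
  34 = 0*49 + 34, so a_0 = 0.
  49 = 1*34 + 15, so a_1 = 1.
  34 = 2*15 + 4, so a_2 = 2.
  15 = 3*4 + 3, so a_3 = 3.
  4 = 1*3 + 1, so a_4 = 1.
  3 = 3*1 + 0, so a_5 = 3.
The remainder reaches 0 after 6 divisions, so the expansion has 6 partial quotients, read off in order.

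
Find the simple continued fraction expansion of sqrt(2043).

Write x_i = (sqrt(2043) + m_i)/d_i with (m_0, d_0) = (0, 1). a_0 = floor(sqrt(2043)) = 45, since 45^2 = 2025 <= 2043 < 2116 = 46^2.
Iterate m_{i+1} = d_i*a_i - m_i, d_{i+1} = (2043 - m_{i+1}^2)/d_i, a_{i+1} = floor((a_0 + m_{i+1})/d_{i+1}):
  m_1 = 1*45 - 0 = 45, d_1 = (2043 - 45^2)/1 = 18/1 = 18, a_1 = floor((45 + 45)/18) = 5.
  m_2 = 18*5 - 45 = 45, d_2 = (2043 - 45^2)/18 = 18/18 = 1, a_2 = floor((45 + 45)/1) = 90.
  m_3 = 1*90 - 45 = 45, d_3 = (2043 - 45^2)/1 = 18/1 = 18: (m_3, d_3) = (m_1, d_1) = (45, 18), so from here the quotients repeat a_1, a_2; the period length is 2.
Hence the expansion of sqrt(2043) is a_0 = 45 followed by the repeating block 5, 90 (period 2).

[45; (5, 90)]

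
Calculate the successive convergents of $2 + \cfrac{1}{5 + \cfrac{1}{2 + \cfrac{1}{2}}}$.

Using the convergent recurrence p_i = a_i*p_{i-1} + p_{i-2}, q_i = a_i*q_{i-1} + q_{i-2} with p_{-2}=0, p_{-1}=1, q_{-2}=1, q_{-1}=0:
  i=0: a_0=2, p_0 = 2*1 + 0 = 2, q_0 = 2*0 + 1 = 1.
  i=1: a_1=5, p_1 = 5*2 + 1 = 11, q_1 = 5*1 + 0 = 5.
  i=2: a_2=2, p_2 = 2*11 + 2 = 24, q_2 = 2*5 + 1 = 11.
  i=3: a_3=2, p_3 = 2*24 + 11 = 59, q_3 = 2*11 + 5 = 27.

2/1, 11/5, 24/11, 59/27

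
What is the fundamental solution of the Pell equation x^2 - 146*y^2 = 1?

First expand sqrt(146) as a continued fraction. With x_i = (sqrt(146) + m_i)/d_i and (m_0, d_0) = (0, 1): a_0 = floor(sqrt(146)) = 12, since 12^2 = 144 <= 146 < 169 = 13^2.
Iterate m_{i+1} = d_i*a_i - m_i, d_{i+1} = (146 - m_{i+1}^2)/d_i, a_{i+1} = floor((a_0 + m_{i+1})/d_{i+1}):
  m_1 = 1*12 - 0 = 12, d_1 = (146 - 12^2)/1 = 2/1 = 2, a_1 = floor((12 + 12)/2) = 12.
  m_2 = 2*12 - 12 = 12, d_2 = (146 - 12^2)/2 = 2/2 = 1, a_2 = floor((12 + 12)/1) = 24.
  m_3 = 1*24 - 12 = 12, d_3 = (146 - 12^2)/1 = 2/1 = 2: (m_3, d_3) = (m_1, d_1) = (12, 2), so from here the quotients repeat a_1, a_2; the period length is 2.
So sqrt(146) = [12; (12, 24)] with period length k = 2.
k is even, so the fundamental solution of x^2 - 146y^2 = 1 is (p_{k-1}, q_{k-1}) = (p_1, q_1); compute convergents through index 1.
Convergents (p_i = a_i*p_{i-1} + p_{i-2}, q_i = a_i*q_{i-1} + q_{i-2} with p_{-2}=0, p_{-1}=1, q_{-2}=1, q_{-1}=0):
  i=0: a_0=12, p_0 = 12*1 + 0 = 12, q_0 = 12*0 + 1 = 1.
  i=1: a_1=12, p_1 = 12*12 + 1 = 145, q_1 = 12*1 + 0 = 12.
Check: 145^2 - 146*12^2 = 21025 - 21024 = 1, so (x, y) = (145, 12) solves the equation, and by the theorem it is the least positive solution.

(x, y) = (145, 12)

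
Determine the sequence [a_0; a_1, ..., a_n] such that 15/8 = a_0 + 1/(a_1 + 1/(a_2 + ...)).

[1; 1, 7]

Run the Euclidean algorithm on 15 and 8; the successive quotients are the partial quotients a_0, a_1, ... (each step inverts the fractional part left over by the previous one):
  15 = 1*8 + 7, so a_0 = 1.
  8 = 1*7 + 1, so a_1 = 1.
  7 = 7*1 + 0, so a_2 = 7.
The remainder reaches 0 after 3 divisions, so the expansion has 3 partial quotients, read off in order.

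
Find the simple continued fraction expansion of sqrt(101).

[10; (20)]

Write x_i = (sqrt(101) + m_i)/d_i with (m_0, d_0) = (0, 1). a_0 = floor(sqrt(101)) = 10, since 10^2 = 100 <= 101 < 121 = 11^2.
Iterate m_{i+1} = d_i*a_i - m_i, d_{i+1} = (101 - m_{i+1}^2)/d_i, a_{i+1} = floor((a_0 + m_{i+1})/d_{i+1}):
  m_1 = 1*10 - 0 = 10, d_1 = (101 - 10^2)/1 = 1/1 = 1, a_1 = floor((10 + 10)/1) = 20.
  m_2 = 1*20 - 10 = 10, d_2 = (101 - 10^2)/1 = 1/1 = 1: (m_2, d_2) = (m_1, d_1) = (10, 1), so from here the quotient a_1 repeats; the period length is 1.
Hence the expansion of sqrt(101) is a_0 = 10 followed by the repeating block 20 (period 1).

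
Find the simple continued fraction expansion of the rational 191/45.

[4; 4, 11]

Run the Euclidean algorithm on 191 and 45; the successive quotients are the partial quotients a_0, a_1, ... (each step inverts the fractional part left over by the previous one):
  191 = 4*45 + 11, so a_0 = 4.
  45 = 4*11 + 1, so a_1 = 4.
  11 = 11*1 + 0, so a_2 = 11.
The remainder reaches 0 after 3 divisions, so the expansion has 3 partial quotients, read off in order.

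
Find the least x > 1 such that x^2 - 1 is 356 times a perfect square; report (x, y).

First expand sqrt(356) as a continued fraction. With x_i = (sqrt(356) + m_i)/d_i and (m_0, d_0) = (0, 1): a_0 = floor(sqrt(356)) = 18, since 18^2 = 324 <= 356 < 361 = 19^2.
Iterate m_{i+1} = d_i*a_i - m_i, d_{i+1} = (356 - m_{i+1}^2)/d_i, a_{i+1} = floor((a_0 + m_{i+1})/d_{i+1}):
  m_1 = 1*18 - 0 = 18, d_1 = (356 - 18^2)/1 = 32/1 = 32, a_1 = floor((18 + 18)/32) = 1.
  m_2 = 32*1 - 18 = 14, d_2 = (356 - 14^2)/32 = 160/32 = 5, a_2 = floor((18 + 14)/5) = 6.
  m_3 = 5*6 - 14 = 16, d_3 = (356 - 16^2)/5 = 100/5 = 20, a_3 = floor((18 + 16)/20) = 1.
  m_4 = 20*1 - 16 = 4, d_4 = (356 - 4^2)/20 = 340/20 = 17, a_4 = floor((18 + 4)/17) = 1.
  m_5 = 17*1 - 4 = 13, d_5 = (356 - 13^2)/17 = 187/17 = 11, a_5 = floor((18 + 13)/11) = 2.
  m_6 = 11*2 - 13 = 9, d_6 = (356 - 9^2)/11 = 275/11 = 25, a_6 = floor((18 + 9)/25) = 1.
  m_7 = 25*1 - 9 = 16, d_7 = (356 - 16^2)/25 = 100/25 = 4, a_7 = floor((18 + 16)/4) = 8.
  m_8 = 4*8 - 16 = 16, d_8 = (356 - 16^2)/4 = 100/4 = 25, a_8 = floor((18 + 16)/25) = 1.
  m_9 = 25*1 - 16 = 9, d_9 = (356 - 9^2)/25 = 275/25 = 11, a_9 = floor((18 + 9)/11) = 2.
  m_10 = 11*2 - 9 = 13, d_10 = (356 - 13^2)/11 = 187/11 = 17, a_10 = floor((18 + 13)/17) = 1.
  m_11 = 17*1 - 13 = 4, d_11 = (356 - 4^2)/17 = 340/17 = 20, a_11 = floor((18 + 4)/20) = 1.
  m_12 = 20*1 - 4 = 16, d_12 = (356 - 16^2)/20 = 100/20 = 5, a_12 = floor((18 + 16)/5) = 6.
  m_13 = 5*6 - 16 = 14, d_13 = (356 - 14^2)/5 = 160/5 = 32, a_13 = floor((18 + 14)/32) = 1.
  m_14 = 32*1 - 14 = 18, d_14 = (356 - 18^2)/32 = 32/32 = 1, a_14 = floor((18 + 18)/1) = 36.
  m_15 = 1*36 - 18 = 18, d_15 = (356 - 18^2)/1 = 32/1 = 32: (m_15, d_15) = (m_1, d_1) = (18, 32), so from here the quotients repeat a_1, ..., a_14; the period length is 14.
So sqrt(356) = [18; (1, 6, 1, 1, 2, 1, 8, 1, 2, 1, 1, 6, 1, 36)] with period length k = 14.
k is even, so the fundamental solution of x^2 - 356y^2 = 1 is (p_{k-1}, q_{k-1}) = (p_13, q_13); compute convergents through index 13.
Convergents (p_i = a_i*p_{i-1} + p_{i-2}, q_i = a_i*q_{i-1} + q_{i-2} with p_{-2}=0, p_{-1}=1, q_{-2}=1, q_{-1}=0):
  i=0: a_0=18, p_0 = 18*1 + 0 = 18, q_0 = 18*0 + 1 = 1.
  i=1: a_1=1, p_1 = 1*18 + 1 = 19, q_1 = 1*1 + 0 = 1.
  i=2: a_2=6, p_2 = 6*19 + 18 = 132, q_2 = 6*1 + 1 = 7.
  i=3: a_3=1, p_3 = 1*132 + 19 = 151, q_3 = 1*7 + 1 = 8.
  i=4: a_4=1, p_4 = 1*151 + 132 = 283, q_4 = 1*8 + 7 = 15.
  i=5: a_5=2, p_5 = 2*283 + 151 = 717, q_5 = 2*15 + 8 = 38.
  i=6: a_6=1, p_6 = 1*717 + 283 = 1000, q_6 = 1*38 + 15 = 53.
  i=7: a_7=8, p_7 = 8*1000 + 717 = 8717, q_7 = 8*53 + 38 = 462.
  i=8: a_8=1, p_8 = 1*8717 + 1000 = 9717, q_8 = 1*462 + 53 = 515.
  i=9: a_9=2, p_9 = 2*9717 + 8717 = 28151, q_9 = 2*515 + 462 = 1492.
  i=10: a_10=1, p_10 = 1*28151 + 9717 = 37868, q_10 = 1*1492 + 515 = 2007.
  i=11: a_11=1, p_11 = 1*37868 + 28151 = 66019, q_11 = 1*2007 + 1492 = 3499.
  i=12: a_12=6, p_12 = 6*66019 + 37868 = 433982, q_12 = 6*3499 + 2007 = 23001.
  i=13: a_13=1, p_13 = 1*433982 + 66019 = 500001, q_13 = 1*23001 + 3499 = 26500.
Check: 500001^2 - 356*26500^2 = 250001000001 - 250001000000 = 1, so (x, y) = (500001, 26500) solves the equation, and by the theorem it is the least positive solution.

(x, y) = (500001, 26500)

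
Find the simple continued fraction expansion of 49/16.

[3; 16]

Run the Euclidean algorithm on 49 and 16; the successive quotients are the partial quotients a_0, a_1, ... (each step inverts the fractional part left over by the previous one):
  49 = 3*16 + 1, so a_0 = 3.
  16 = 16*1 + 0, so a_1 = 16.
The remainder reaches 0 after 2 divisions, so the expansion has 2 partial quotients, read off in order.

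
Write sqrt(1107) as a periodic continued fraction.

[33; (3, 1, 2, 7, 33, 7, 2, 1, 3, 66)]

Write x_i = (sqrt(1107) + m_i)/d_i with (m_0, d_0) = (0, 1). a_0 = floor(sqrt(1107)) = 33, since 33^2 = 1089 <= 1107 < 1156 = 34^2.
Iterate m_{i+1} = d_i*a_i - m_i, d_{i+1} = (1107 - m_{i+1}^2)/d_i, a_{i+1} = floor((a_0 + m_{i+1})/d_{i+1}):
  m_1 = 1*33 - 0 = 33, d_1 = (1107 - 33^2)/1 = 18/1 = 18, a_1 = floor((33 + 33)/18) = 3.
  m_2 = 18*3 - 33 = 21, d_2 = (1107 - 21^2)/18 = 666/18 = 37, a_2 = floor((33 + 21)/37) = 1.
  m_3 = 37*1 - 21 = 16, d_3 = (1107 - 16^2)/37 = 851/37 = 23, a_3 = floor((33 + 16)/23) = 2.
  m_4 = 23*2 - 16 = 30, d_4 = (1107 - 30^2)/23 = 207/23 = 9, a_4 = floor((33 + 30)/9) = 7.
  m_5 = 9*7 - 30 = 33, d_5 = (1107 - 33^2)/9 = 18/9 = 2, a_5 = floor((33 + 33)/2) = 33.
  m_6 = 2*33 - 33 = 33, d_6 = (1107 - 33^2)/2 = 18/2 = 9, a_6 = floor((33 + 33)/9) = 7.
  m_7 = 9*7 - 33 = 30, d_7 = (1107 - 30^2)/9 = 207/9 = 23, a_7 = floor((33 + 30)/23) = 2.
  m_8 = 23*2 - 30 = 16, d_8 = (1107 - 16^2)/23 = 851/23 = 37, a_8 = floor((33 + 16)/37) = 1.
  m_9 = 37*1 - 16 = 21, d_9 = (1107 - 21^2)/37 = 666/37 = 18, a_9 = floor((33 + 21)/18) = 3.
  m_10 = 18*3 - 21 = 33, d_10 = (1107 - 33^2)/18 = 18/18 = 1, a_10 = floor((33 + 33)/1) = 66.
  m_11 = 1*66 - 33 = 33, d_11 = (1107 - 33^2)/1 = 18/1 = 18: (m_11, d_11) = (m_1, d_1) = (33, 18), so from here the quotients repeat a_1, ..., a_10; the period length is 10.
Hence the expansion of sqrt(1107) is a_0 = 33 followed by the repeating block 3, 1, 2, 7, 33, 7, 2, 1, 3, 66 (period 10).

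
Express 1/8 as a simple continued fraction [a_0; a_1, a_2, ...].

Run the Euclidean algorithm on 1 and 8; the successive quotients are the partial quotients a_0, a_1, ... (each step inverts the fractional part left over by the previous one):
  1 = 0*8 + 1, so a_0 = 0.
  8 = 8*1 + 0, so a_1 = 8.
The remainder reaches 0 after 2 divisions, so the expansion has 2 partial quotients, read off in order.

[0; 8]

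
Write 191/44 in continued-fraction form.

[4; 2, 1, 14]

Run the Euclidean algorithm on 191 and 44; the successive quotients are the partial quotients a_0, a_1, ... (each step inverts the fractional part left over by the previous one):
  191 = 4*44 + 15, so a_0 = 4.
  44 = 2*15 + 14, so a_1 = 2.
  15 = 1*14 + 1, so a_2 = 1.
  14 = 14*1 + 0, so a_3 = 14.
The remainder reaches 0 after 4 divisions, so the expansion has 4 partial quotients, read off in order.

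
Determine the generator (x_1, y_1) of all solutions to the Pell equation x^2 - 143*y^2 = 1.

First expand sqrt(143) as a continued fraction. With x_i = (sqrt(143) + m_i)/d_i and (m_0, d_0) = (0, 1): a_0 = floor(sqrt(143)) = 11, since 11^2 = 121 <= 143 < 144 = 12^2.
Iterate m_{i+1} = d_i*a_i - m_i, d_{i+1} = (143 - m_{i+1}^2)/d_i, a_{i+1} = floor((a_0 + m_{i+1})/d_{i+1}):
  m_1 = 1*11 - 0 = 11, d_1 = (143 - 11^2)/1 = 22/1 = 22, a_1 = floor((11 + 11)/22) = 1.
  m_2 = 22*1 - 11 = 11, d_2 = (143 - 11^2)/22 = 22/22 = 1, a_2 = floor((11 + 11)/1) = 22.
  m_3 = 1*22 - 11 = 11, d_3 = (143 - 11^2)/1 = 22/1 = 22: (m_3, d_3) = (m_1, d_1) = (11, 22), so from here the quotients repeat a_1, a_2; the period length is 2.
So sqrt(143) = [11; (1, 22)] with period length k = 2.
k is even, so the fundamental solution of x^2 - 143y^2 = 1 is (p_{k-1}, q_{k-1}) = (p_1, q_1); compute convergents through index 1.
Convergents (p_i = a_i*p_{i-1} + p_{i-2}, q_i = a_i*q_{i-1} + q_{i-2} with p_{-2}=0, p_{-1}=1, q_{-2}=1, q_{-1}=0):
  i=0: a_0=11, p_0 = 11*1 + 0 = 11, q_0 = 11*0 + 1 = 1.
  i=1: a_1=1, p_1 = 1*11 + 1 = 12, q_1 = 1*1 + 0 = 1.
Check: 12^2 - 143*1^2 = 144 - 143 = 1, so (x, y) = (12, 1) solves the equation, and by the theorem it is the least positive solution.

(x, y) = (12, 1)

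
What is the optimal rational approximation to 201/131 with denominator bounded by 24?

Expand x = 201/131 as a continued fraction with the Euclidean algorithm:
  201 = 1*131 + 70, so a_0 = 1.
  131 = 1*70 + 61, so a_1 = 1.
  70 = 1*61 + 9, so a_2 = 1.
  61 = 6*9 + 7, so a_3 = 6.
  9 = 1*7 + 2, so a_4 = 1.
  7 = 3*2 + 1, so a_5 = 3.
  2 = 2*1 + 0, so a_6 = 2.
so x = [1; 1, 1, 6, 1, 3, 2].
Convergents (p_i = a_i*p_{i-1} + p_{i-2}, q_i = a_i*q_{i-1} + q_{i-2} with p_{-2}=0, p_{-1}=1, q_{-2}=1, q_{-1}=0), until the denominator exceeds 24:
  i=0: a_0=1, p_0 = 1*1 + 0 = 1, q_0 = 1*0 + 1 = 1.
  i=1: a_1=1, p_1 = 1*1 + 1 = 2, q_1 = 1*1 + 0 = 1.
  i=2: a_2=1, p_2 = 1*2 + 1 = 3, q_2 = 1*1 + 1 = 2.
  i=3: a_3=6, p_3 = 6*3 + 2 = 20, q_3 = 6*2 + 1 = 13.
  i=4: a_4=1, p_4 = 1*20 + 3 = 23, q_4 = 1*13 + 2 = 15.
  i=5: a_5=3, p_5 = 3*23 + 20 = 89, q_5 = 3*15 + 13 = 58.
q_5 = 58 > 24, so the last convergent with denominator <= 24 is p_4/q_4 = 23/15.
The closest fraction with denominator <= 24 is either p_4/q_4 or the intermediate fraction (k*p_4 + p_3)/(k*q_4 + q_3) with the largest k >= 1 whose denominator stays <= 24; these approach x as k grows, and every other convergent or intermediate fraction in range is farther away.
Largest k: floor((24 - q_3)/q_4) = floor((24 - 13)/15) = 0.
Since k = 0, no intermediate fraction beyond p_4/q_4 has denominator <= 24, so the convergent 23/15 is the closest (its error is |201*15 - 23*131|/(131*15) = 2/1965).

23/15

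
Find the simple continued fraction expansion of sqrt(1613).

Write x_i = (sqrt(1613) + m_i)/d_i with (m_0, d_0) = (0, 1). a_0 = floor(sqrt(1613)) = 40, since 40^2 = 1600 <= 1613 < 1681 = 41^2.
Iterate m_{i+1} = d_i*a_i - m_i, d_{i+1} = (1613 - m_{i+1}^2)/d_i, a_{i+1} = floor((a_0 + m_{i+1})/d_{i+1}):
  m_1 = 1*40 - 0 = 40, d_1 = (1613 - 40^2)/1 = 13/1 = 13, a_1 = floor((40 + 40)/13) = 6.
  m_2 = 13*6 - 40 = 38, d_2 = (1613 - 38^2)/13 = 169/13 = 13, a_2 = floor((40 + 38)/13) = 6.
  m_3 = 13*6 - 38 = 40, d_3 = (1613 - 40^2)/13 = 13/13 = 1, a_3 = floor((40 + 40)/1) = 80.
  m_4 = 1*80 - 40 = 40, d_4 = (1613 - 40^2)/1 = 13/1 = 13: (m_4, d_4) = (m_1, d_1) = (40, 13), so from here the quotients repeat a_1, ..., a_3; the period length is 3.
Hence the expansion of sqrt(1613) is a_0 = 40 followed by the repeating block 6, 6, 80 (period 3).

[40; (6, 6, 80)]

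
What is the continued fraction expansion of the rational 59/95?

[0; 1, 1, 1, 1, 1, 3, 3]

Run the Euclidean algorithm on 59 and 95; the successive quotients are the partial quotients a_0, a_1, ... (each step inverts the fractional part left over by the previous one):
  59 = 0*95 + 59, so a_0 = 0.
  95 = 1*59 + 36, so a_1 = 1.
  59 = 1*36 + 23, so a_2 = 1.
  36 = 1*23 + 13, so a_3 = 1.
  23 = 1*13 + 10, so a_4 = 1.
  13 = 1*10 + 3, so a_5 = 1.
  10 = 3*3 + 1, so a_6 = 3.
  3 = 3*1 + 0, so a_7 = 3.
The remainder reaches 0 after 8 divisions, so the expansion has 8 partial quotients, read off in order.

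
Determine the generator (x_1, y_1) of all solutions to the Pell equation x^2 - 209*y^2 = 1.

(x, y) = (46551, 3220)

First expand sqrt(209) as a continued fraction. With x_i = (sqrt(209) + m_i)/d_i and (m_0, d_0) = (0, 1): a_0 = floor(sqrt(209)) = 14, since 14^2 = 196 <= 209 < 225 = 15^2.
Iterate m_{i+1} = d_i*a_i - m_i, d_{i+1} = (209 - m_{i+1}^2)/d_i, a_{i+1} = floor((a_0 + m_{i+1})/d_{i+1}):
  m_1 = 1*14 - 0 = 14, d_1 = (209 - 14^2)/1 = 13/1 = 13, a_1 = floor((14 + 14)/13) = 2.
  m_2 = 13*2 - 14 = 12, d_2 = (209 - 12^2)/13 = 65/13 = 5, a_2 = floor((14 + 12)/5) = 5.
  m_3 = 5*5 - 12 = 13, d_3 = (209 - 13^2)/5 = 40/5 = 8, a_3 = floor((14 + 13)/8) = 3.
  m_4 = 8*3 - 13 = 11, d_4 = (209 - 11^2)/8 = 88/8 = 11, a_4 = floor((14 + 11)/11) = 2.
  m_5 = 11*2 - 11 = 11, d_5 = (209 - 11^2)/11 = 88/11 = 8, a_5 = floor((14 + 11)/8) = 3.
  m_6 = 8*3 - 11 = 13, d_6 = (209 - 13^2)/8 = 40/8 = 5, a_6 = floor((14 + 13)/5) = 5.
  m_7 = 5*5 - 13 = 12, d_7 = (209 - 12^2)/5 = 65/5 = 13, a_7 = floor((14 + 12)/13) = 2.
  m_8 = 13*2 - 12 = 14, d_8 = (209 - 14^2)/13 = 13/13 = 1, a_8 = floor((14 + 14)/1) = 28.
  m_9 = 1*28 - 14 = 14, d_9 = (209 - 14^2)/1 = 13/1 = 13: (m_9, d_9) = (m_1, d_1) = (14, 13), so from here the quotients repeat a_1, ..., a_8; the period length is 8.
So sqrt(209) = [14; (2, 5, 3, 2, 3, 5, 2, 28)] with period length k = 8.
k is even, so the fundamental solution of x^2 - 209y^2 = 1 is (p_{k-1}, q_{k-1}) = (p_7, q_7); compute convergents through index 7.
Convergents (p_i = a_i*p_{i-1} + p_{i-2}, q_i = a_i*q_{i-1} + q_{i-2} with p_{-2}=0, p_{-1}=1, q_{-2}=1, q_{-1}=0):
  i=0: a_0=14, p_0 = 14*1 + 0 = 14, q_0 = 14*0 + 1 = 1.
  i=1: a_1=2, p_1 = 2*14 + 1 = 29, q_1 = 2*1 + 0 = 2.
  i=2: a_2=5, p_2 = 5*29 + 14 = 159, q_2 = 5*2 + 1 = 11.
  i=3: a_3=3, p_3 = 3*159 + 29 = 506, q_3 = 3*11 + 2 = 35.
  i=4: a_4=2, p_4 = 2*506 + 159 = 1171, q_4 = 2*35 + 11 = 81.
  i=5: a_5=3, p_5 = 3*1171 + 506 = 4019, q_5 = 3*81 + 35 = 278.
  i=6: a_6=5, p_6 = 5*4019 + 1171 = 21266, q_6 = 5*278 + 81 = 1471.
  i=7: a_7=2, p_7 = 2*21266 + 4019 = 46551, q_7 = 2*1471 + 278 = 3220.
Check: 46551^2 - 209*3220^2 = 2166995601 - 2166995600 = 1, so (x, y) = (46551, 3220) solves the equation, and by the theorem it is the least positive solution.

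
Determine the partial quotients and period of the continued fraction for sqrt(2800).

Write x_i = (sqrt(2800) + m_i)/d_i with (m_0, d_0) = (0, 1). a_0 = floor(sqrt(2800)) = 52, since 52^2 = 2704 <= 2800 < 2809 = 53^2.
Iterate m_{i+1} = d_i*a_i - m_i, d_{i+1} = (2800 - m_{i+1}^2)/d_i, a_{i+1} = floor((a_0 + m_{i+1})/d_{i+1}):
  m_1 = 1*52 - 0 = 52, d_1 = (2800 - 52^2)/1 = 96/1 = 96, a_1 = floor((52 + 52)/96) = 1.
  m_2 = 96*1 - 52 = 44, d_2 = (2800 - 44^2)/96 = 864/96 = 9, a_2 = floor((52 + 44)/9) = 10.
  m_3 = 9*10 - 44 = 46, d_3 = (2800 - 46^2)/9 = 684/9 = 76, a_3 = floor((52 + 46)/76) = 1.
  m_4 = 76*1 - 46 = 30, d_4 = (2800 - 30^2)/76 = 1900/76 = 25, a_4 = floor((52 + 30)/25) = 3.
  m_5 = 25*3 - 30 = 45, d_5 = (2800 - 45^2)/25 = 775/25 = 31, a_5 = floor((52 + 45)/31) = 3.
  m_6 = 31*3 - 45 = 48, d_6 = (2800 - 48^2)/31 = 496/31 = 16, a_6 = floor((52 + 48)/16) = 6.
  m_7 = 16*6 - 48 = 48, d_7 = (2800 - 48^2)/16 = 496/16 = 31, a_7 = floor((52 + 48)/31) = 3.
  m_8 = 31*3 - 48 = 45, d_8 = (2800 - 45^2)/31 = 775/31 = 25, a_8 = floor((52 + 45)/25) = 3.
  m_9 = 25*3 - 45 = 30, d_9 = (2800 - 30^2)/25 = 1900/25 = 76, a_9 = floor((52 + 30)/76) = 1.
  m_10 = 76*1 - 30 = 46, d_10 = (2800 - 46^2)/76 = 684/76 = 9, a_10 = floor((52 + 46)/9) = 10.
  m_11 = 9*10 - 46 = 44, d_11 = (2800 - 44^2)/9 = 864/9 = 96, a_11 = floor((52 + 44)/96) = 1.
  m_12 = 96*1 - 44 = 52, d_12 = (2800 - 52^2)/96 = 96/96 = 1, a_12 = floor((52 + 52)/1) = 104.
  m_13 = 1*104 - 52 = 52, d_13 = (2800 - 52^2)/1 = 96/1 = 96: (m_13, d_13) = (m_1, d_1) = (52, 96), so from here the quotients repeat a_1, ..., a_12; the period length is 12.
Hence the expansion of sqrt(2800) is a_0 = 52 followed by the repeating block 1, 10, 1, 3, 3, 6, 3, 3, 1, 10, 1, 104 (period 12).

[52; (1, 10, 1, 3, 3, 6, 3, 3, 1, 10, 1, 104)]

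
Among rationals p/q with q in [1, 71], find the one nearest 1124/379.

Expand x = 1124/379 as a continued fraction with the Euclidean algorithm:
  1124 = 2*379 + 366, so a_0 = 2.
  379 = 1*366 + 13, so a_1 = 1.
  366 = 28*13 + 2, so a_2 = 28.
  13 = 6*2 + 1, so a_3 = 6.
  2 = 2*1 + 0, so a_4 = 2.
so x = [2; 1, 28, 6, 2].
Convergents (p_i = a_i*p_{i-1} + p_{i-2}, q_i = a_i*q_{i-1} + q_{i-2} with p_{-2}=0, p_{-1}=1, q_{-2}=1, q_{-1}=0), until the denominator exceeds 71:
  i=0: a_0=2, p_0 = 2*1 + 0 = 2, q_0 = 2*0 + 1 = 1.
  i=1: a_1=1, p_1 = 1*2 + 1 = 3, q_1 = 1*1 + 0 = 1.
  i=2: a_2=28, p_2 = 28*3 + 2 = 86, q_2 = 28*1 + 1 = 29.
  i=3: a_3=6, p_3 = 6*86 + 3 = 519, q_3 = 6*29 + 1 = 175.
q_3 = 175 > 71, so the last convergent with denominator <= 71 is p_2/q_2 = 86/29.
The closest fraction with denominator <= 71 is either p_2/q_2 or the intermediate fraction (k*p_2 + p_1)/(k*q_2 + q_1) with the largest k >= 1 whose denominator stays <= 71; these approach x as k grows, and every other convergent or intermediate fraction in range is farther away.
Largest k: floor((71 - q_1)/q_2) = floor((71 - 1)/29) = 2.
That gives (2*86 + 3)/(2*29 + 1) = 175/59.
Compare the errors: |x - 86/29| = |1124*29 - 86*379|/(379*29) = 2/10991, and |x - 175/59| = |1124*59 - 175*379|/(379*59) = 9/22361.
Cross-multiplying, 2*22361 = 44722 < 98919 = 9*10991, so 2/10991 is smaller: the convergent 86/29 is closer to x than 175/59.

86/29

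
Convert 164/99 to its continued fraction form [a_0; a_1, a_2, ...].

[1; 1, 1, 1, 10, 3]

Run the Euclidean algorithm on 164 and 99; the successive quotients are the partial quotients a_0, a_1, ... (each step inverts the fractional part left over by the previous one):
  164 = 1*99 + 65, so a_0 = 1.
  99 = 1*65 + 34, so a_1 = 1.
  65 = 1*34 + 31, so a_2 = 1.
  34 = 1*31 + 3, so a_3 = 1.
  31 = 10*3 + 1, so a_4 = 10.
  3 = 3*1 + 0, so a_5 = 3.
The remainder reaches 0 after 6 divisions, so the expansion has 6 partial quotients, read off in order.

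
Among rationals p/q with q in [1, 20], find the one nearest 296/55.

70/13

Expand x = 296/55 as a continued fraction with the Euclidean algorithm:
  296 = 5*55 + 21, so a_0 = 5.
  55 = 2*21 + 13, so a_1 = 2.
  21 = 1*13 + 8, so a_2 = 1.
  13 = 1*8 + 5, so a_3 = 1.
  8 = 1*5 + 3, so a_4 = 1.
  5 = 1*3 + 2, so a_5 = 1.
  3 = 1*2 + 1, so a_6 = 1.
  2 = 2*1 + 0, so a_7 = 2.
so x = [5; 2, 1, 1, 1, 1, 1, 2].
Convergents (p_i = a_i*p_{i-1} + p_{i-2}, q_i = a_i*q_{i-1} + q_{i-2} with p_{-2}=0, p_{-1}=1, q_{-2}=1, q_{-1}=0), until the denominator exceeds 20:
  i=0: a_0=5, p_0 = 5*1 + 0 = 5, q_0 = 5*0 + 1 = 1.
  i=1: a_1=2, p_1 = 2*5 + 1 = 11, q_1 = 2*1 + 0 = 2.
  i=2: a_2=1, p_2 = 1*11 + 5 = 16, q_2 = 1*2 + 1 = 3.
  i=3: a_3=1, p_3 = 1*16 + 11 = 27, q_3 = 1*3 + 2 = 5.
  i=4: a_4=1, p_4 = 1*27 + 16 = 43, q_4 = 1*5 + 3 = 8.
  i=5: a_5=1, p_5 = 1*43 + 27 = 70, q_5 = 1*8 + 5 = 13.
  i=6: a_6=1, p_6 = 1*70 + 43 = 113, q_6 = 1*13 + 8 = 21.
q_6 = 21 > 20, so the last convergent with denominator <= 20 is p_5/q_5 = 70/13.
The closest fraction with denominator <= 20 is either p_5/q_5 or the intermediate fraction (k*p_5 + p_4)/(k*q_5 + q_4) with the largest k >= 1 whose denominator stays <= 20; these approach x as k grows, and every other convergent or intermediate fraction in range is farther away.
Largest k: floor((20 - q_4)/q_5) = floor((20 - 8)/13) = 0.
Since k = 0, no intermediate fraction beyond p_5/q_5 has denominator <= 20, so the convergent 70/13 is the closest (its error is |296*13 - 70*55|/(55*13) = 2/715).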